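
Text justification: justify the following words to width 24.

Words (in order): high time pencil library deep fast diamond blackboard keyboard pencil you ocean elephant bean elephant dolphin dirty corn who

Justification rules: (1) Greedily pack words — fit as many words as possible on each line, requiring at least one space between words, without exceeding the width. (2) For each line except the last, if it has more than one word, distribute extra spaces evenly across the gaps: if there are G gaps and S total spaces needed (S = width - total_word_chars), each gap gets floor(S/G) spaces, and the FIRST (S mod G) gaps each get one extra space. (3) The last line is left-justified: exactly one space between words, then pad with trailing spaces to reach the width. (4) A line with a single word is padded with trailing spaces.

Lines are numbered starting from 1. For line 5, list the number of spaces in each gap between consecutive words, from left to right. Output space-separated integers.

Answer: 2 2

Derivation:
Line 1: ['high', 'time', 'pencil', 'library'] (min_width=24, slack=0)
Line 2: ['deep', 'fast', 'diamond'] (min_width=17, slack=7)
Line 3: ['blackboard', 'keyboard'] (min_width=19, slack=5)
Line 4: ['pencil', 'you', 'ocean'] (min_width=16, slack=8)
Line 5: ['elephant', 'bean', 'elephant'] (min_width=22, slack=2)
Line 6: ['dolphin', 'dirty', 'corn', 'who'] (min_width=22, slack=2)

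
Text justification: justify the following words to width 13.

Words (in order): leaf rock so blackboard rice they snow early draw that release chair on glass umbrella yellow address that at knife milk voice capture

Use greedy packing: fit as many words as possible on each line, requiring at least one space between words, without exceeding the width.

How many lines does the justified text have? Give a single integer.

Answer: 12

Derivation:
Line 1: ['leaf', 'rock', 'so'] (min_width=12, slack=1)
Line 2: ['blackboard'] (min_width=10, slack=3)
Line 3: ['rice', 'they'] (min_width=9, slack=4)
Line 4: ['snow', 'early'] (min_width=10, slack=3)
Line 5: ['draw', 'that'] (min_width=9, slack=4)
Line 6: ['release', 'chair'] (min_width=13, slack=0)
Line 7: ['on', 'glass'] (min_width=8, slack=5)
Line 8: ['umbrella'] (min_width=8, slack=5)
Line 9: ['yellow'] (min_width=6, slack=7)
Line 10: ['address', 'that'] (min_width=12, slack=1)
Line 11: ['at', 'knife', 'milk'] (min_width=13, slack=0)
Line 12: ['voice', 'capture'] (min_width=13, slack=0)
Total lines: 12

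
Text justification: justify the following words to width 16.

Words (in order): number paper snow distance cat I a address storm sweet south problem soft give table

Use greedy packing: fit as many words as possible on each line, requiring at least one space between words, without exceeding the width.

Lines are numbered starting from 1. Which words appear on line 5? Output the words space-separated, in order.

Line 1: ['number', 'paper'] (min_width=12, slack=4)
Line 2: ['snow', 'distance'] (min_width=13, slack=3)
Line 3: ['cat', 'I', 'a', 'address'] (min_width=15, slack=1)
Line 4: ['storm', 'sweet'] (min_width=11, slack=5)
Line 5: ['south', 'problem'] (min_width=13, slack=3)
Line 6: ['soft', 'give', 'table'] (min_width=15, slack=1)

Answer: south problem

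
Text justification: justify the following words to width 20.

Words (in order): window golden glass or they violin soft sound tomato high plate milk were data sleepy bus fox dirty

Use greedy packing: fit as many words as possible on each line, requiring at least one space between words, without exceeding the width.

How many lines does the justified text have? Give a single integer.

Line 1: ['window', 'golden', 'glass'] (min_width=19, slack=1)
Line 2: ['or', 'they', 'violin', 'soft'] (min_width=19, slack=1)
Line 3: ['sound', 'tomato', 'high'] (min_width=17, slack=3)
Line 4: ['plate', 'milk', 'were', 'data'] (min_width=20, slack=0)
Line 5: ['sleepy', 'bus', 'fox', 'dirty'] (min_width=20, slack=0)
Total lines: 5

Answer: 5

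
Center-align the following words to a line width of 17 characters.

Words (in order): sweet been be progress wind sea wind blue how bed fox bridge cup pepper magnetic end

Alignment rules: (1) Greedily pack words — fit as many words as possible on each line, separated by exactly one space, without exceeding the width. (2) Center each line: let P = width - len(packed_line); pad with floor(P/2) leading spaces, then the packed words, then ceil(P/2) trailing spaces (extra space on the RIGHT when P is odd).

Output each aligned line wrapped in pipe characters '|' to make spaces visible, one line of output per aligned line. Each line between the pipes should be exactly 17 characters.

Answer: |  sweet been be  |
|progress wind sea|
|wind blue how bed|
| fox bridge cup  |
| pepper magnetic |
|       end       |

Derivation:
Line 1: ['sweet', 'been', 'be'] (min_width=13, slack=4)
Line 2: ['progress', 'wind', 'sea'] (min_width=17, slack=0)
Line 3: ['wind', 'blue', 'how', 'bed'] (min_width=17, slack=0)
Line 4: ['fox', 'bridge', 'cup'] (min_width=14, slack=3)
Line 5: ['pepper', 'magnetic'] (min_width=15, slack=2)
Line 6: ['end'] (min_width=3, slack=14)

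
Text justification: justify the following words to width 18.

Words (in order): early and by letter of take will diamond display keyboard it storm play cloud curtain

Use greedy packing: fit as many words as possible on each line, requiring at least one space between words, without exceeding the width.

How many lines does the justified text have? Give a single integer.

Line 1: ['early', 'and', 'by'] (min_width=12, slack=6)
Line 2: ['letter', 'of', 'take'] (min_width=14, slack=4)
Line 3: ['will', 'diamond'] (min_width=12, slack=6)
Line 4: ['display', 'keyboard'] (min_width=16, slack=2)
Line 5: ['it', 'storm', 'play'] (min_width=13, slack=5)
Line 6: ['cloud', 'curtain'] (min_width=13, slack=5)
Total lines: 6

Answer: 6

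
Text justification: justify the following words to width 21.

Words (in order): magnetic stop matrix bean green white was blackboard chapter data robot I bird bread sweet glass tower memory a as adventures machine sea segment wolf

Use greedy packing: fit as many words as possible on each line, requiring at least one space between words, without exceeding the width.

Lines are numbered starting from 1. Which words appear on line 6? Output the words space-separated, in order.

Answer: tower memory a as

Derivation:
Line 1: ['magnetic', 'stop', 'matrix'] (min_width=20, slack=1)
Line 2: ['bean', 'green', 'white', 'was'] (min_width=20, slack=1)
Line 3: ['blackboard', 'chapter'] (min_width=18, slack=3)
Line 4: ['data', 'robot', 'I', 'bird'] (min_width=17, slack=4)
Line 5: ['bread', 'sweet', 'glass'] (min_width=17, slack=4)
Line 6: ['tower', 'memory', 'a', 'as'] (min_width=17, slack=4)
Line 7: ['adventures', 'machine'] (min_width=18, slack=3)
Line 8: ['sea', 'segment', 'wolf'] (min_width=16, slack=5)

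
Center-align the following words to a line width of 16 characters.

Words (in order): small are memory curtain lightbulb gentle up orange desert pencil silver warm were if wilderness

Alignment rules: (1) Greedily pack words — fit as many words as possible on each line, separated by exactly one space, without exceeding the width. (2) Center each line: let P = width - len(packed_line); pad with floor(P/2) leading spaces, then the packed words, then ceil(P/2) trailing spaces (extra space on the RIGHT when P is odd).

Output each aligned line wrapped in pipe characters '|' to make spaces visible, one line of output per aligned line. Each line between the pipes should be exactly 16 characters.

Answer: |small are memory|
|    curtain     |
|lightbulb gentle|
|up orange desert|
| pencil silver  |
|  warm were if  |
|   wilderness   |

Derivation:
Line 1: ['small', 'are', 'memory'] (min_width=16, slack=0)
Line 2: ['curtain'] (min_width=7, slack=9)
Line 3: ['lightbulb', 'gentle'] (min_width=16, slack=0)
Line 4: ['up', 'orange', 'desert'] (min_width=16, slack=0)
Line 5: ['pencil', 'silver'] (min_width=13, slack=3)
Line 6: ['warm', 'were', 'if'] (min_width=12, slack=4)
Line 7: ['wilderness'] (min_width=10, slack=6)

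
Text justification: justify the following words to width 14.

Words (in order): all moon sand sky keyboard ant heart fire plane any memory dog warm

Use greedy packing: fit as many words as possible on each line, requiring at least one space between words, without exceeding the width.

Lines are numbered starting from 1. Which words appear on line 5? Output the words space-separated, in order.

Line 1: ['all', 'moon', 'sand'] (min_width=13, slack=1)
Line 2: ['sky', 'keyboard'] (min_width=12, slack=2)
Line 3: ['ant', 'heart', 'fire'] (min_width=14, slack=0)
Line 4: ['plane', 'any'] (min_width=9, slack=5)
Line 5: ['memory', 'dog'] (min_width=10, slack=4)
Line 6: ['warm'] (min_width=4, slack=10)

Answer: memory dog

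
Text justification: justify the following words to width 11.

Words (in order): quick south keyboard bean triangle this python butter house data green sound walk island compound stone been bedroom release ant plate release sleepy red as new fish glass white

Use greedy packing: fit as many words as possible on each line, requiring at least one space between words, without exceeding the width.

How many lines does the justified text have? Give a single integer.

Answer: 18

Derivation:
Line 1: ['quick', 'south'] (min_width=11, slack=0)
Line 2: ['keyboard'] (min_width=8, slack=3)
Line 3: ['bean'] (min_width=4, slack=7)
Line 4: ['triangle'] (min_width=8, slack=3)
Line 5: ['this', 'python'] (min_width=11, slack=0)
Line 6: ['butter'] (min_width=6, slack=5)
Line 7: ['house', 'data'] (min_width=10, slack=1)
Line 8: ['green', 'sound'] (min_width=11, slack=0)
Line 9: ['walk', 'island'] (min_width=11, slack=0)
Line 10: ['compound'] (min_width=8, slack=3)
Line 11: ['stone', 'been'] (min_width=10, slack=1)
Line 12: ['bedroom'] (min_width=7, slack=4)
Line 13: ['release', 'ant'] (min_width=11, slack=0)
Line 14: ['plate'] (min_width=5, slack=6)
Line 15: ['release'] (min_width=7, slack=4)
Line 16: ['sleepy', 'red'] (min_width=10, slack=1)
Line 17: ['as', 'new', 'fish'] (min_width=11, slack=0)
Line 18: ['glass', 'white'] (min_width=11, slack=0)
Total lines: 18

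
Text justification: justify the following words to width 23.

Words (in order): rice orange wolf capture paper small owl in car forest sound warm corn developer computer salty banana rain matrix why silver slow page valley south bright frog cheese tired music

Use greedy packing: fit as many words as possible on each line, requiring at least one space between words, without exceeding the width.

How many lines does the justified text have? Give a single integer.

Line 1: ['rice', 'orange', 'wolf'] (min_width=16, slack=7)
Line 2: ['capture', 'paper', 'small', 'owl'] (min_width=23, slack=0)
Line 3: ['in', 'car', 'forest', 'sound'] (min_width=19, slack=4)
Line 4: ['warm', 'corn', 'developer'] (min_width=19, slack=4)
Line 5: ['computer', 'salty', 'banana'] (min_width=21, slack=2)
Line 6: ['rain', 'matrix', 'why', 'silver'] (min_width=22, slack=1)
Line 7: ['slow', 'page', 'valley', 'south'] (min_width=22, slack=1)
Line 8: ['bright', 'frog', 'cheese'] (min_width=18, slack=5)
Line 9: ['tired', 'music'] (min_width=11, slack=12)
Total lines: 9

Answer: 9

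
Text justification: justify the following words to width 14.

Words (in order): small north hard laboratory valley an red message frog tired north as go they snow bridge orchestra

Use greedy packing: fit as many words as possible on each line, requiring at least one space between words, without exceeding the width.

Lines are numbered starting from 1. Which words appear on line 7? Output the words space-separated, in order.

Line 1: ['small', 'north'] (min_width=11, slack=3)
Line 2: ['hard'] (min_width=4, slack=10)
Line 3: ['laboratory'] (min_width=10, slack=4)
Line 4: ['valley', 'an', 'red'] (min_width=13, slack=1)
Line 5: ['message', 'frog'] (min_width=12, slack=2)
Line 6: ['tired', 'north', 'as'] (min_width=14, slack=0)
Line 7: ['go', 'they', 'snow'] (min_width=12, slack=2)
Line 8: ['bridge'] (min_width=6, slack=8)
Line 9: ['orchestra'] (min_width=9, slack=5)

Answer: go they snow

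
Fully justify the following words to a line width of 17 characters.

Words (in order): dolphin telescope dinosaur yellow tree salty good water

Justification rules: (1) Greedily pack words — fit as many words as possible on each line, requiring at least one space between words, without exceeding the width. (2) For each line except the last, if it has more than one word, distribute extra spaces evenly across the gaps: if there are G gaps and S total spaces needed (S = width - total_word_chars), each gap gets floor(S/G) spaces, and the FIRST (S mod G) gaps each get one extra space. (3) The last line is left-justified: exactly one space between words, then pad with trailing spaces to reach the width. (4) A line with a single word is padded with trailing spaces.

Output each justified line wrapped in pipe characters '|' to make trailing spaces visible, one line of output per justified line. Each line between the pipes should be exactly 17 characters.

Answer: |dolphin telescope|
|dinosaur   yellow|
|tree  salty  good|
|water            |

Derivation:
Line 1: ['dolphin', 'telescope'] (min_width=17, slack=0)
Line 2: ['dinosaur', 'yellow'] (min_width=15, slack=2)
Line 3: ['tree', 'salty', 'good'] (min_width=15, slack=2)
Line 4: ['water'] (min_width=5, slack=12)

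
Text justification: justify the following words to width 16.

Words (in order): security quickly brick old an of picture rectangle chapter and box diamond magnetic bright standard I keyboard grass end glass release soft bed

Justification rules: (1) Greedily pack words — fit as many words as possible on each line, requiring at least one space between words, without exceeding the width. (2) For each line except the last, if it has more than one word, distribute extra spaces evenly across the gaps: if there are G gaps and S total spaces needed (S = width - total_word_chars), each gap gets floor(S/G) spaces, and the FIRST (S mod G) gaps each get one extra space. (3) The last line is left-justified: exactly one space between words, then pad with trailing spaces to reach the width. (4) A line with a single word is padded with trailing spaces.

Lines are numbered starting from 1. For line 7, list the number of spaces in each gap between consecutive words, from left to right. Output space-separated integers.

Answer: 2

Derivation:
Line 1: ['security', 'quickly'] (min_width=16, slack=0)
Line 2: ['brick', 'old', 'an', 'of'] (min_width=15, slack=1)
Line 3: ['picture'] (min_width=7, slack=9)
Line 4: ['rectangle'] (min_width=9, slack=7)
Line 5: ['chapter', 'and', 'box'] (min_width=15, slack=1)
Line 6: ['diamond', 'magnetic'] (min_width=16, slack=0)
Line 7: ['bright', 'standard'] (min_width=15, slack=1)
Line 8: ['I', 'keyboard', 'grass'] (min_width=16, slack=0)
Line 9: ['end', 'glass'] (min_width=9, slack=7)
Line 10: ['release', 'soft', 'bed'] (min_width=16, slack=0)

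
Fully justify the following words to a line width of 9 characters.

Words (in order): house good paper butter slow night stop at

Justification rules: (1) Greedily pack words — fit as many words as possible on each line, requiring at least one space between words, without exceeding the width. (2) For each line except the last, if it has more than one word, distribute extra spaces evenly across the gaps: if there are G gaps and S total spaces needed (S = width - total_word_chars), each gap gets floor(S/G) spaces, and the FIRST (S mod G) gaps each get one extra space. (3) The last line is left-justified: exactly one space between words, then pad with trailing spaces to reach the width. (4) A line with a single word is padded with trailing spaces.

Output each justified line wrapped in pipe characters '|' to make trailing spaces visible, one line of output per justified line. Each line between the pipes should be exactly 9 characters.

Answer: |house    |
|good     |
|paper    |
|butter   |
|slow     |
|night    |
|stop at  |

Derivation:
Line 1: ['house'] (min_width=5, slack=4)
Line 2: ['good'] (min_width=4, slack=5)
Line 3: ['paper'] (min_width=5, slack=4)
Line 4: ['butter'] (min_width=6, slack=3)
Line 5: ['slow'] (min_width=4, slack=5)
Line 6: ['night'] (min_width=5, slack=4)
Line 7: ['stop', 'at'] (min_width=7, slack=2)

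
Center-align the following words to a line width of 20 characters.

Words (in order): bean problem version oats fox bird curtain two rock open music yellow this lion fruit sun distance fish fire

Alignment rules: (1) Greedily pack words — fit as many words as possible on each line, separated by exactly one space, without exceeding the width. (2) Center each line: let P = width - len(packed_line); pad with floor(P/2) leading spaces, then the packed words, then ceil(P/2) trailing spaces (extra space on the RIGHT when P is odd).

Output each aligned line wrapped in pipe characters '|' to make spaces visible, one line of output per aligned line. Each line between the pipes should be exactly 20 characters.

Answer: |bean problem version|
|   oats fox bird    |
|  curtain two rock  |
| open music yellow  |
|this lion fruit sun |
| distance fish fire |

Derivation:
Line 1: ['bean', 'problem', 'version'] (min_width=20, slack=0)
Line 2: ['oats', 'fox', 'bird'] (min_width=13, slack=7)
Line 3: ['curtain', 'two', 'rock'] (min_width=16, slack=4)
Line 4: ['open', 'music', 'yellow'] (min_width=17, slack=3)
Line 5: ['this', 'lion', 'fruit', 'sun'] (min_width=19, slack=1)
Line 6: ['distance', 'fish', 'fire'] (min_width=18, slack=2)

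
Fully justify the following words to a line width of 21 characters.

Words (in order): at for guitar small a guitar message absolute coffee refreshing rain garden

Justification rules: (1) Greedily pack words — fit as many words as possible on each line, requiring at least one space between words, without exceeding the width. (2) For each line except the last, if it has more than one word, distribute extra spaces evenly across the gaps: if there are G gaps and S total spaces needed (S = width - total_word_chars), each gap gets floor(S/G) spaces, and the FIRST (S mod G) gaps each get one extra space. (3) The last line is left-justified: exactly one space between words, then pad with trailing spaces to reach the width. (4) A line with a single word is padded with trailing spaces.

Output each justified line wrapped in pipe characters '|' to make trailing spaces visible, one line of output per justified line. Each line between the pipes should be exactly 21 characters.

Answer: |at for guitar small a|
|guitar        message|
|absolute       coffee|
|refreshing       rain|
|garden               |

Derivation:
Line 1: ['at', 'for', 'guitar', 'small', 'a'] (min_width=21, slack=0)
Line 2: ['guitar', 'message'] (min_width=14, slack=7)
Line 3: ['absolute', 'coffee'] (min_width=15, slack=6)
Line 4: ['refreshing', 'rain'] (min_width=15, slack=6)
Line 5: ['garden'] (min_width=6, slack=15)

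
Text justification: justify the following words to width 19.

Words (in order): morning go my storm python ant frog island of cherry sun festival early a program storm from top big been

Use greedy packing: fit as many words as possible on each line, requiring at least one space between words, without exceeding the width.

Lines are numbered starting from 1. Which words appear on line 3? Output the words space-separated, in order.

Answer: island of cherry

Derivation:
Line 1: ['morning', 'go', 'my', 'storm'] (min_width=19, slack=0)
Line 2: ['python', 'ant', 'frog'] (min_width=15, slack=4)
Line 3: ['island', 'of', 'cherry'] (min_width=16, slack=3)
Line 4: ['sun', 'festival', 'early'] (min_width=18, slack=1)
Line 5: ['a', 'program', 'storm'] (min_width=15, slack=4)
Line 6: ['from', 'top', 'big', 'been'] (min_width=17, slack=2)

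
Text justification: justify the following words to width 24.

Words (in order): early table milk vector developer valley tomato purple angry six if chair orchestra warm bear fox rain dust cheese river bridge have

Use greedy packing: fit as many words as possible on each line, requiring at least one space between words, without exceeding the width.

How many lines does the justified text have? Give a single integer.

Answer: 6

Derivation:
Line 1: ['early', 'table', 'milk', 'vector'] (min_width=23, slack=1)
Line 2: ['developer', 'valley', 'tomato'] (min_width=23, slack=1)
Line 3: ['purple', 'angry', 'six', 'if'] (min_width=19, slack=5)
Line 4: ['chair', 'orchestra', 'warm'] (min_width=20, slack=4)
Line 5: ['bear', 'fox', 'rain', 'dust'] (min_width=18, slack=6)
Line 6: ['cheese', 'river', 'bridge', 'have'] (min_width=24, slack=0)
Total lines: 6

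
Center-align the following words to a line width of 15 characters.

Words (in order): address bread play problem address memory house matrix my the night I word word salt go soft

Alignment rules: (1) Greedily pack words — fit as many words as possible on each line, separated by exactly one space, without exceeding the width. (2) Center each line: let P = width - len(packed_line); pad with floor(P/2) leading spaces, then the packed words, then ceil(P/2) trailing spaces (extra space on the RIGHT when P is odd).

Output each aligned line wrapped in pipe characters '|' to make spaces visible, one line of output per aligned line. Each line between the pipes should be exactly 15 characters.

Line 1: ['address', 'bread'] (min_width=13, slack=2)
Line 2: ['play', 'problem'] (min_width=12, slack=3)
Line 3: ['address', 'memory'] (min_width=14, slack=1)
Line 4: ['house', 'matrix', 'my'] (min_width=15, slack=0)
Line 5: ['the', 'night', 'I'] (min_width=11, slack=4)
Line 6: ['word', 'word', 'salt'] (min_width=14, slack=1)
Line 7: ['go', 'soft'] (min_width=7, slack=8)

Answer: | address bread |
| play problem  |
|address memory |
|house matrix my|
|  the night I  |
|word word salt |
|    go soft    |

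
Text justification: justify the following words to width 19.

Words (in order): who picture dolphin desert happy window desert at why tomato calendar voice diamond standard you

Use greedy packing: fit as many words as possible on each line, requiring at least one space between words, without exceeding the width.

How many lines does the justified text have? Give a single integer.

Line 1: ['who', 'picture', 'dolphin'] (min_width=19, slack=0)
Line 2: ['desert', 'happy', 'window'] (min_width=19, slack=0)
Line 3: ['desert', 'at', 'why'] (min_width=13, slack=6)
Line 4: ['tomato', 'calendar'] (min_width=15, slack=4)
Line 5: ['voice', 'diamond'] (min_width=13, slack=6)
Line 6: ['standard', 'you'] (min_width=12, slack=7)
Total lines: 6

Answer: 6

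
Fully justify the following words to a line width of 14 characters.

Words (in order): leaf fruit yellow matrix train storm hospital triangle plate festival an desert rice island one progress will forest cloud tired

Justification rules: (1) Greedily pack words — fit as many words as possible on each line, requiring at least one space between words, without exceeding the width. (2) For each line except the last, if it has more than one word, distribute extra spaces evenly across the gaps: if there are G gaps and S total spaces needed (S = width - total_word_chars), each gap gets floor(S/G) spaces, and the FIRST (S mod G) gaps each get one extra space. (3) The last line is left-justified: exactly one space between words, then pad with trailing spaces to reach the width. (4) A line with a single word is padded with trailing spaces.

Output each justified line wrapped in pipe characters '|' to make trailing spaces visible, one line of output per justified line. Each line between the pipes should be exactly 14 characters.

Line 1: ['leaf', 'fruit'] (min_width=10, slack=4)
Line 2: ['yellow', 'matrix'] (min_width=13, slack=1)
Line 3: ['train', 'storm'] (min_width=11, slack=3)
Line 4: ['hospital'] (min_width=8, slack=6)
Line 5: ['triangle', 'plate'] (min_width=14, slack=0)
Line 6: ['festival', 'an'] (min_width=11, slack=3)
Line 7: ['desert', 'rice'] (min_width=11, slack=3)
Line 8: ['island', 'one'] (min_width=10, slack=4)
Line 9: ['progress', 'will'] (min_width=13, slack=1)
Line 10: ['forest', 'cloud'] (min_width=12, slack=2)
Line 11: ['tired'] (min_width=5, slack=9)

Answer: |leaf     fruit|
|yellow  matrix|
|train    storm|
|hospital      |
|triangle plate|
|festival    an|
|desert    rice|
|island     one|
|progress  will|
|forest   cloud|
|tired         |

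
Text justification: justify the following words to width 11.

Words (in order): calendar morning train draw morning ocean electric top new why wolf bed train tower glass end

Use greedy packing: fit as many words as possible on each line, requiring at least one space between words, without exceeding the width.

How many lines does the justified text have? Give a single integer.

Answer: 10

Derivation:
Line 1: ['calendar'] (min_width=8, slack=3)
Line 2: ['morning'] (min_width=7, slack=4)
Line 3: ['train', 'draw'] (min_width=10, slack=1)
Line 4: ['morning'] (min_width=7, slack=4)
Line 5: ['ocean'] (min_width=5, slack=6)
Line 6: ['electric'] (min_width=8, slack=3)
Line 7: ['top', 'new', 'why'] (min_width=11, slack=0)
Line 8: ['wolf', 'bed'] (min_width=8, slack=3)
Line 9: ['train', 'tower'] (min_width=11, slack=0)
Line 10: ['glass', 'end'] (min_width=9, slack=2)
Total lines: 10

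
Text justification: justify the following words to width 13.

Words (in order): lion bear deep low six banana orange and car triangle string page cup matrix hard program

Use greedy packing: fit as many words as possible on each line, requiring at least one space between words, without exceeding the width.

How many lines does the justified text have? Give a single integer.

Line 1: ['lion', 'bear'] (min_width=9, slack=4)
Line 2: ['deep', 'low', 'six'] (min_width=12, slack=1)
Line 3: ['banana', 'orange'] (min_width=13, slack=0)
Line 4: ['and', 'car'] (min_width=7, slack=6)
Line 5: ['triangle'] (min_width=8, slack=5)
Line 6: ['string', 'page'] (min_width=11, slack=2)
Line 7: ['cup', 'matrix'] (min_width=10, slack=3)
Line 8: ['hard', 'program'] (min_width=12, slack=1)
Total lines: 8

Answer: 8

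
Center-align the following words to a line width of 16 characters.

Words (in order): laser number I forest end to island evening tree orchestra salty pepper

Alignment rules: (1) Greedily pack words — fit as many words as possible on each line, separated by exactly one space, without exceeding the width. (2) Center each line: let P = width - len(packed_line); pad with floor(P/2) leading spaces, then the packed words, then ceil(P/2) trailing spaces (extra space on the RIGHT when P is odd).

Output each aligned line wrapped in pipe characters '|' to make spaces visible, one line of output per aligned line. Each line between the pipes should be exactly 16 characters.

Line 1: ['laser', 'number', 'I'] (min_width=14, slack=2)
Line 2: ['forest', 'end', 'to'] (min_width=13, slack=3)
Line 3: ['island', 'evening'] (min_width=14, slack=2)
Line 4: ['tree', 'orchestra'] (min_width=14, slack=2)
Line 5: ['salty', 'pepper'] (min_width=12, slack=4)

Answer: | laser number I |
| forest end to  |
| island evening |
| tree orchestra |
|  salty pepper  |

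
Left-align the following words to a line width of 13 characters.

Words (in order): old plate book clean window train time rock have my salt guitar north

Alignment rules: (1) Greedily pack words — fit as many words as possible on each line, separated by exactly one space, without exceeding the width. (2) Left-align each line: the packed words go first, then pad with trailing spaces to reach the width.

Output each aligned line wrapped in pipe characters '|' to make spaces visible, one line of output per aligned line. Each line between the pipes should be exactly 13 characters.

Line 1: ['old', 'plate'] (min_width=9, slack=4)
Line 2: ['book', 'clean'] (min_width=10, slack=3)
Line 3: ['window', 'train'] (min_width=12, slack=1)
Line 4: ['time', 'rock'] (min_width=9, slack=4)
Line 5: ['have', 'my', 'salt'] (min_width=12, slack=1)
Line 6: ['guitar', 'north'] (min_width=12, slack=1)

Answer: |old plate    |
|book clean   |
|window train |
|time rock    |
|have my salt |
|guitar north |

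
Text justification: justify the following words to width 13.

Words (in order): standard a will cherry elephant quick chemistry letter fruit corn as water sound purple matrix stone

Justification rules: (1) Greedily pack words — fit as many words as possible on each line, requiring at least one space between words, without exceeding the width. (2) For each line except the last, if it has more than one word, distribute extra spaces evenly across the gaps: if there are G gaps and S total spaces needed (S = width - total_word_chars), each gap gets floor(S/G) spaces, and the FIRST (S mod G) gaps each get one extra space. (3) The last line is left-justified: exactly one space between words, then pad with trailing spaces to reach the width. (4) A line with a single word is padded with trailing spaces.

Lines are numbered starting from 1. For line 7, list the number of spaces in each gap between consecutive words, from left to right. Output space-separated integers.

Answer: 1 1

Derivation:
Line 1: ['standard', 'a'] (min_width=10, slack=3)
Line 2: ['will', 'cherry'] (min_width=11, slack=2)
Line 3: ['elephant'] (min_width=8, slack=5)
Line 4: ['quick'] (min_width=5, slack=8)
Line 5: ['chemistry'] (min_width=9, slack=4)
Line 6: ['letter', 'fruit'] (min_width=12, slack=1)
Line 7: ['corn', 'as', 'water'] (min_width=13, slack=0)
Line 8: ['sound', 'purple'] (min_width=12, slack=1)
Line 9: ['matrix', 'stone'] (min_width=12, slack=1)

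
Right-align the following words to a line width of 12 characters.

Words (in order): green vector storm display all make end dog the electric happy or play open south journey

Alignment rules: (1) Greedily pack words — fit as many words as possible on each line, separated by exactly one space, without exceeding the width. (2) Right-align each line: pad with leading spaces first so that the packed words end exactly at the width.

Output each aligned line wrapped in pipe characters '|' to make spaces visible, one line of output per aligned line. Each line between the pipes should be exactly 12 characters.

Line 1: ['green', 'vector'] (min_width=12, slack=0)
Line 2: ['storm'] (min_width=5, slack=7)
Line 3: ['display', 'all'] (min_width=11, slack=1)
Line 4: ['make', 'end', 'dog'] (min_width=12, slack=0)
Line 5: ['the', 'electric'] (min_width=12, slack=0)
Line 6: ['happy', 'or'] (min_width=8, slack=4)
Line 7: ['play', 'open'] (min_width=9, slack=3)
Line 8: ['south'] (min_width=5, slack=7)
Line 9: ['journey'] (min_width=7, slack=5)

Answer: |green vector|
|       storm|
| display all|
|make end dog|
|the electric|
|    happy or|
|   play open|
|       south|
|     journey|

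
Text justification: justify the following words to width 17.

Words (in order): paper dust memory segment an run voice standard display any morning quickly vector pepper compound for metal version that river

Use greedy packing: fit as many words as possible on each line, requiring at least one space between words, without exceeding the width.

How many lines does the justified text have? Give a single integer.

Answer: 9

Derivation:
Line 1: ['paper', 'dust', 'memory'] (min_width=17, slack=0)
Line 2: ['segment', 'an', 'run'] (min_width=14, slack=3)
Line 3: ['voice', 'standard'] (min_width=14, slack=3)
Line 4: ['display', 'any'] (min_width=11, slack=6)
Line 5: ['morning', 'quickly'] (min_width=15, slack=2)
Line 6: ['vector', 'pepper'] (min_width=13, slack=4)
Line 7: ['compound', 'for'] (min_width=12, slack=5)
Line 8: ['metal', 'version'] (min_width=13, slack=4)
Line 9: ['that', 'river'] (min_width=10, slack=7)
Total lines: 9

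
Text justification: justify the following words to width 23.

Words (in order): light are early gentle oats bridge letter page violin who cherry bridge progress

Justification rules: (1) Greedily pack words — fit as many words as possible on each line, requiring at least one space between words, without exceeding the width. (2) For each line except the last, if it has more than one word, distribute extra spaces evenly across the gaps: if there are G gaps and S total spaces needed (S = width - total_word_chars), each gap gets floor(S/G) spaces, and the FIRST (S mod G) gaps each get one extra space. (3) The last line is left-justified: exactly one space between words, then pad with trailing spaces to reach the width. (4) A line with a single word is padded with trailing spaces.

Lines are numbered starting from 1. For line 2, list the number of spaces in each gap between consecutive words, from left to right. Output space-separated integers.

Answer: 1 1 1

Derivation:
Line 1: ['light', 'are', 'early', 'gentle'] (min_width=22, slack=1)
Line 2: ['oats', 'bridge', 'letter', 'page'] (min_width=23, slack=0)
Line 3: ['violin', 'who', 'cherry'] (min_width=17, slack=6)
Line 4: ['bridge', 'progress'] (min_width=15, slack=8)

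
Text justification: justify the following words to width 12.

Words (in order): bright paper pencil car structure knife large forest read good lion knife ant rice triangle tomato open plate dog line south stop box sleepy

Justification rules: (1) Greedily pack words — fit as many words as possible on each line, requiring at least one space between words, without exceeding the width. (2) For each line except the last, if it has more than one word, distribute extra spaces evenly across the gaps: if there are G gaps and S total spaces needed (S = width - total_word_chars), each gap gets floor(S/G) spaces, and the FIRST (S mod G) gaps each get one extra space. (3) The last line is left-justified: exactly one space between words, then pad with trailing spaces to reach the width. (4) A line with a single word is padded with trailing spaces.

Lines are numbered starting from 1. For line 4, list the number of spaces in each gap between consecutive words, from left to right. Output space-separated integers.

Answer: 2

Derivation:
Line 1: ['bright', 'paper'] (min_width=12, slack=0)
Line 2: ['pencil', 'car'] (min_width=10, slack=2)
Line 3: ['structure'] (min_width=9, slack=3)
Line 4: ['knife', 'large'] (min_width=11, slack=1)
Line 5: ['forest', 'read'] (min_width=11, slack=1)
Line 6: ['good', 'lion'] (min_width=9, slack=3)
Line 7: ['knife', 'ant'] (min_width=9, slack=3)
Line 8: ['rice'] (min_width=4, slack=8)
Line 9: ['triangle'] (min_width=8, slack=4)
Line 10: ['tomato', 'open'] (min_width=11, slack=1)
Line 11: ['plate', 'dog'] (min_width=9, slack=3)
Line 12: ['line', 'south'] (min_width=10, slack=2)
Line 13: ['stop', 'box'] (min_width=8, slack=4)
Line 14: ['sleepy'] (min_width=6, slack=6)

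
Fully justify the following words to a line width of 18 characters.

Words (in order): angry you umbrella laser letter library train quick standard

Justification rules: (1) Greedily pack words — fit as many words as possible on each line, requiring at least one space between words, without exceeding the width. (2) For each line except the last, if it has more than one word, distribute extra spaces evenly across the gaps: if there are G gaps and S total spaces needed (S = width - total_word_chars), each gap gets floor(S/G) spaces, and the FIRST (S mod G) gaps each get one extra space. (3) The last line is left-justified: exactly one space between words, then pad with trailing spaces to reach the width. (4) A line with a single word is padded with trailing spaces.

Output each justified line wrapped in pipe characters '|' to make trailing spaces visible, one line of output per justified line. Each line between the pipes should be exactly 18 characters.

Line 1: ['angry', 'you', 'umbrella'] (min_width=18, slack=0)
Line 2: ['laser', 'letter'] (min_width=12, slack=6)
Line 3: ['library', 'train'] (min_width=13, slack=5)
Line 4: ['quick', 'standard'] (min_width=14, slack=4)

Answer: |angry you umbrella|
|laser       letter|
|library      train|
|quick standard    |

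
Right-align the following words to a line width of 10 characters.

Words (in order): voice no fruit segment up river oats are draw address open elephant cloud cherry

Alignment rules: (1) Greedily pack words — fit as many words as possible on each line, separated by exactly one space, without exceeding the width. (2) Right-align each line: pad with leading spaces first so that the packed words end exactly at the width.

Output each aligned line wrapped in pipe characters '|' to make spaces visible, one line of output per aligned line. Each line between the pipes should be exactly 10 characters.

Answer: |  voice no|
|     fruit|
|segment up|
|river oats|
|  are draw|
|   address|
|      open|
|  elephant|
|     cloud|
|    cherry|

Derivation:
Line 1: ['voice', 'no'] (min_width=8, slack=2)
Line 2: ['fruit'] (min_width=5, slack=5)
Line 3: ['segment', 'up'] (min_width=10, slack=0)
Line 4: ['river', 'oats'] (min_width=10, slack=0)
Line 5: ['are', 'draw'] (min_width=8, slack=2)
Line 6: ['address'] (min_width=7, slack=3)
Line 7: ['open'] (min_width=4, slack=6)
Line 8: ['elephant'] (min_width=8, slack=2)
Line 9: ['cloud'] (min_width=5, slack=5)
Line 10: ['cherry'] (min_width=6, slack=4)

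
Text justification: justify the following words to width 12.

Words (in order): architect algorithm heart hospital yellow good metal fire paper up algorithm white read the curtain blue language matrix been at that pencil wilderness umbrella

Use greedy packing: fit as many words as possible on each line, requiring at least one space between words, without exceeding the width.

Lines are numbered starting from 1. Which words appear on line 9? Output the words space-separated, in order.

Line 1: ['architect'] (min_width=9, slack=3)
Line 2: ['algorithm'] (min_width=9, slack=3)
Line 3: ['heart'] (min_width=5, slack=7)
Line 4: ['hospital'] (min_width=8, slack=4)
Line 5: ['yellow', 'good'] (min_width=11, slack=1)
Line 6: ['metal', 'fire'] (min_width=10, slack=2)
Line 7: ['paper', 'up'] (min_width=8, slack=4)
Line 8: ['algorithm'] (min_width=9, slack=3)
Line 9: ['white', 'read'] (min_width=10, slack=2)
Line 10: ['the', 'curtain'] (min_width=11, slack=1)
Line 11: ['blue'] (min_width=4, slack=8)
Line 12: ['language'] (min_width=8, slack=4)
Line 13: ['matrix', 'been'] (min_width=11, slack=1)
Line 14: ['at', 'that'] (min_width=7, slack=5)
Line 15: ['pencil'] (min_width=6, slack=6)
Line 16: ['wilderness'] (min_width=10, slack=2)
Line 17: ['umbrella'] (min_width=8, slack=4)

Answer: white read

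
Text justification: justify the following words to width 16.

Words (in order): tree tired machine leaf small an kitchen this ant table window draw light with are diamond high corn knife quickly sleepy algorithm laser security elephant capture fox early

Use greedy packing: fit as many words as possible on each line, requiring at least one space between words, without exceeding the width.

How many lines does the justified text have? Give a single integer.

Answer: 13

Derivation:
Line 1: ['tree', 'tired'] (min_width=10, slack=6)
Line 2: ['machine', 'leaf'] (min_width=12, slack=4)
Line 3: ['small', 'an', 'kitchen'] (min_width=16, slack=0)
Line 4: ['this', 'ant', 'table'] (min_width=14, slack=2)
Line 5: ['window', 'draw'] (min_width=11, slack=5)
Line 6: ['light', 'with', 'are'] (min_width=14, slack=2)
Line 7: ['diamond', 'high'] (min_width=12, slack=4)
Line 8: ['corn', 'knife'] (min_width=10, slack=6)
Line 9: ['quickly', 'sleepy'] (min_width=14, slack=2)
Line 10: ['algorithm', 'laser'] (min_width=15, slack=1)
Line 11: ['security'] (min_width=8, slack=8)
Line 12: ['elephant', 'capture'] (min_width=16, slack=0)
Line 13: ['fox', 'early'] (min_width=9, slack=7)
Total lines: 13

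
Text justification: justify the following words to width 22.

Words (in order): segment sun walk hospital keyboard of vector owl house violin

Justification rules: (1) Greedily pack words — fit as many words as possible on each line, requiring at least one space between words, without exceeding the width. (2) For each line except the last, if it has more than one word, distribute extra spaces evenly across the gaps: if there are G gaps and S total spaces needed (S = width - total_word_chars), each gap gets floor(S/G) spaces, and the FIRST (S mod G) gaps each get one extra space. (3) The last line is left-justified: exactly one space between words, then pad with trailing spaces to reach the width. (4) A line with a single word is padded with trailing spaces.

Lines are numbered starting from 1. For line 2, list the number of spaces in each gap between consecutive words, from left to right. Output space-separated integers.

Line 1: ['segment', 'sun', 'walk'] (min_width=16, slack=6)
Line 2: ['hospital', 'keyboard', 'of'] (min_width=20, slack=2)
Line 3: ['vector', 'owl', 'house'] (min_width=16, slack=6)
Line 4: ['violin'] (min_width=6, slack=16)

Answer: 2 2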